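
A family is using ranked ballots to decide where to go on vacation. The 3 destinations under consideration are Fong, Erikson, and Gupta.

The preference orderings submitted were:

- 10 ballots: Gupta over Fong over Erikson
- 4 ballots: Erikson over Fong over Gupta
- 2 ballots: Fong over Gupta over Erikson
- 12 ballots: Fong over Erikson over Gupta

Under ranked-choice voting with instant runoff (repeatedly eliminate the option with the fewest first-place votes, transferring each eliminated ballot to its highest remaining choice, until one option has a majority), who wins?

Round 1: Fong 14, Gupta 10, Erikson 4. Erikson has the fewest and is eliminated.
Round 2: Fong 18, Gupta 10. Fong has a majority.

Fong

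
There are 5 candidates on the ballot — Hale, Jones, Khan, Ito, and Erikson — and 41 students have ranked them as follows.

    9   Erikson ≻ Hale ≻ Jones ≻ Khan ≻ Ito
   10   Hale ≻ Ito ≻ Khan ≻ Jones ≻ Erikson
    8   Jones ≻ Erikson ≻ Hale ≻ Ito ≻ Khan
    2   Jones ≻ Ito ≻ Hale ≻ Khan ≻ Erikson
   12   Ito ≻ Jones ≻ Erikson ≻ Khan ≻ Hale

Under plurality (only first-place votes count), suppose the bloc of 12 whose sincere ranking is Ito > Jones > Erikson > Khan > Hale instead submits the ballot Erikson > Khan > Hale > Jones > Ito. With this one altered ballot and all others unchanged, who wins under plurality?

First-place totals with the altered ballot: Hale 10, Jones 10, Khan 0, Ito 0, Erikson 21.
The switch changes the winner from Ito to Erikson.

Erikson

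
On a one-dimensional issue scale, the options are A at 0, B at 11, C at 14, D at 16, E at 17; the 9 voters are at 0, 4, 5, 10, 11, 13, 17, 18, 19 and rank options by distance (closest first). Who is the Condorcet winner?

B

With single-peaked preferences on a line, the Condorcet winner is the candidate closest to the median voter.
The median voter (position 11) is closest to B at 11.
Check: B vs E — voters closer to B: 6 of 9.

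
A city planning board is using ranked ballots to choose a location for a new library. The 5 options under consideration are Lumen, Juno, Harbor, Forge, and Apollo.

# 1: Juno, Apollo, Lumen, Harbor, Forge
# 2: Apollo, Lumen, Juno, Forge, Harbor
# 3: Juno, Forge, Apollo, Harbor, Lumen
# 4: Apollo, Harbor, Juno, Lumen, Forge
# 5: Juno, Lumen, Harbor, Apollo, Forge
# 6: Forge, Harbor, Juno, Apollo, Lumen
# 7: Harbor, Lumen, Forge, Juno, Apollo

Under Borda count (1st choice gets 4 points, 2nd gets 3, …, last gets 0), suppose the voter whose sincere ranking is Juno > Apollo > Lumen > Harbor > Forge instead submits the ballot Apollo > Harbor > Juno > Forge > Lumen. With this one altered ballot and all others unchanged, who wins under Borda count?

Juno

Borda totals with the altered ballot: Lumen 10, Juno 17, Harbor 16, Forge 11, Apollo 16.
The winner is unchanged: still Juno.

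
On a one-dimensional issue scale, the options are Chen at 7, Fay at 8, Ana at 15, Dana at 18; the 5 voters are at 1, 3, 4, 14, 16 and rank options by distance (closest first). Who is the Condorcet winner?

With single-peaked preferences on a line, the Condorcet winner is the candidate closest to the median voter.
The median voter (position 4) is closest to Chen at 7.
Check: Chen vs Ana — voters closer to Chen: 3 of 5.

Chen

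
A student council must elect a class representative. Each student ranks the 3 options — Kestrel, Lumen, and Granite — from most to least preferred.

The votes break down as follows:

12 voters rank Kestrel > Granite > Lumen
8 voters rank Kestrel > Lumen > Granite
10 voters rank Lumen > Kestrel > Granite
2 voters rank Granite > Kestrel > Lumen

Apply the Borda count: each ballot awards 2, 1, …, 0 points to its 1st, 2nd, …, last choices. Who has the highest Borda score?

Kestrel

Borda scores:
  Kestrel: 12·2 + 8·2 + 10·1 + 2·1 = 52
  Lumen: 12·0 + 8·1 + 10·2 + 2·0 = 28
  Granite: 12·1 + 8·0 + 10·0 + 2·2 = 16
Kestrel has the highest total.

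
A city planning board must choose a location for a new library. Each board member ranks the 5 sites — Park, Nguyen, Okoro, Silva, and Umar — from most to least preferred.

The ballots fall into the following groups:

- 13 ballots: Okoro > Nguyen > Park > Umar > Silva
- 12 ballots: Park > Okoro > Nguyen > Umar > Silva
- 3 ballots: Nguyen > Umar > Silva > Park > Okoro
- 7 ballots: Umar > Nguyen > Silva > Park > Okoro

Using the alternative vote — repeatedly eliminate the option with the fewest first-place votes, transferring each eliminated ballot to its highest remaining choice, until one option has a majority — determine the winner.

Park

Round 1: Okoro 13, Park 12, Umar 7, Nguyen 3, Silva 0. Silva has the fewest and is eliminated.
Round 2: Okoro 13, Park 12, Umar 7, Nguyen 3. Nguyen has the fewest and is eliminated.
Round 3: Okoro 13, Park 12, Umar 10. Umar has the fewest and is eliminated.
Round 4: Park 22, Okoro 13. Park has a majority.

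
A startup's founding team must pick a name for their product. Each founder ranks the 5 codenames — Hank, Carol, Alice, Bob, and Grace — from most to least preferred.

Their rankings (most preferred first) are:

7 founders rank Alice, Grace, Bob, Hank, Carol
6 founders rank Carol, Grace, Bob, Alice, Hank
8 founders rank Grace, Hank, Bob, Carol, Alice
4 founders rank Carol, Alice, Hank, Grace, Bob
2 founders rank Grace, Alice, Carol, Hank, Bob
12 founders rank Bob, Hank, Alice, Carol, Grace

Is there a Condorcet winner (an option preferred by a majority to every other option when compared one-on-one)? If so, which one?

There is no Condorcet winner

Head-to-head results (39 voters total):
Hank vs Carol: Hank wins 27–12.
Hank vs Alice: Hank wins 20–19.
Hank vs Bob: Bob wins 25–14.
Hank vs Grace: Grace wins 23–16.
Carol vs Alice: Alice wins 21–18.
Carol vs Bob: Bob wins 27–12.
Carol vs Grace: Carol wins 22–17.
Alice vs Bob: Bob wins 26–13.
Alice vs Grace: Alice wins 23–16.
Bob vs Grace: Grace wins 27–12.
No candidate beats all others: Hank beats Carol beats Grace beats Hank, a majority cycle.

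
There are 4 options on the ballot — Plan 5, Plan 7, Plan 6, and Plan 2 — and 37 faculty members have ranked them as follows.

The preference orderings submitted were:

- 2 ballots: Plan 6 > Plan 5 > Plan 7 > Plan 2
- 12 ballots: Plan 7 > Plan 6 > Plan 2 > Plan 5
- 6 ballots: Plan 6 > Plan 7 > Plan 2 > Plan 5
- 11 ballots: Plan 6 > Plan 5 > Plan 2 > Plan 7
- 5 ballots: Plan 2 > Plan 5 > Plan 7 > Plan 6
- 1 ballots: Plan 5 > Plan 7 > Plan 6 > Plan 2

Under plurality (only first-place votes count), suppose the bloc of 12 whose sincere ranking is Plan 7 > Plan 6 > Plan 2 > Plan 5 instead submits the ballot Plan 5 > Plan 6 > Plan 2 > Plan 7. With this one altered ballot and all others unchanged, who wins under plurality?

Plan 6

First-place totals with the altered ballot: Plan 5 13, Plan 7 0, Plan 6 19, Plan 2 5.
The winner is unchanged: still Plan 6.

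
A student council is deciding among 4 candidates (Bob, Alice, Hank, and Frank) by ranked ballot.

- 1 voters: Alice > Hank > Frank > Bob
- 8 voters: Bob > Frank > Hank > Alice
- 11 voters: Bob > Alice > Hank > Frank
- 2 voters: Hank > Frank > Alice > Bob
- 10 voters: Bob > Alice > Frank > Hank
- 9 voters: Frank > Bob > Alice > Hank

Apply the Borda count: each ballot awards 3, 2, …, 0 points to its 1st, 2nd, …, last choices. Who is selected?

Borda scores:
  Bob: 0 + 8·3 + 11·3 + 2·0 + 10·3 + 9·2 = 105
  Alice: 3 + 8·0 + 11·2 + 2·1 + 10·2 + 9·1 = 56
  Hank: 2 + 8·1 + 11·1 + 2·3 + 10·0 + 9·0 = 27
  Frank: 1 + 8·2 + 11·0 + 2·2 + 10·1 + 9·3 = 58
Bob has the highest total.

Bob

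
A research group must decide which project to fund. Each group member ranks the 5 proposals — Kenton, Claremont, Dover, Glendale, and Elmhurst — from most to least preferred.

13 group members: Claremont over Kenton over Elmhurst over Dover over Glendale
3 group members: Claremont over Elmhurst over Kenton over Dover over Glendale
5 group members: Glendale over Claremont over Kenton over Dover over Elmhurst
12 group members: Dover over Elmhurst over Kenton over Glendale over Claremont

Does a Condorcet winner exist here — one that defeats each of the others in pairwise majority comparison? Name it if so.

Head-to-head results (33 voters total):
Kenton vs Claremont: Claremont wins 21–12.
Kenton vs Dover: Kenton wins 21–12.
Kenton vs Glendale: Kenton wins 28–5.
Kenton vs Elmhurst: Kenton wins 18–15.
Claremont vs Dover: Claremont wins 21–12.
Claremont vs Glendale: Glendale wins 17–16.
Claremont vs Elmhurst: Claremont wins 21–12.
Dover vs Glendale: Dover wins 28–5.
Dover vs Elmhurst: Dover wins 17–16.
Glendale vs Elmhurst: Elmhurst wins 28–5.
No candidate beats all others: Kenton beats Glendale beats Claremont beats Kenton, a majority cycle.

None — there is no Condorcet winner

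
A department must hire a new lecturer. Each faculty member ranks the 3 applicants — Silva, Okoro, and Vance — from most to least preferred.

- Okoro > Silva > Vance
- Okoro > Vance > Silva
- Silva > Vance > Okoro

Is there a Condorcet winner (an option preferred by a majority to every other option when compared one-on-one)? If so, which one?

Head-to-head results (3 voters total):
Silva vs Okoro: Okoro wins 2–1.
Silva vs Vance: Silva wins 2–1.
Okoro vs Vance: Okoro wins 2–1.
Okoro beats each rival — Silva (2–1), Vance (2–1) — so Okoro is the Condorcet winner.

Okoro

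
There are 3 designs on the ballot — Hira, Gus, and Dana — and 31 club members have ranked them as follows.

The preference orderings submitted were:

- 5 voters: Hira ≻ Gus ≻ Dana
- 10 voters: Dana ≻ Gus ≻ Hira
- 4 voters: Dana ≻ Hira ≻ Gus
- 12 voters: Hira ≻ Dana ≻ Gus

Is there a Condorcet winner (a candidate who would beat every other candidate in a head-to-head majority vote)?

Head-to-head results (31 voters total):
Hira vs Gus: Hira wins 21–10.
Hira vs Dana: Hira wins 17–14.
Gus vs Dana: Dana wins 26–5.
Hira beats each rival — Gus (21–10), Dana (17–14) — so Hira is the Condorcet winner.

Yes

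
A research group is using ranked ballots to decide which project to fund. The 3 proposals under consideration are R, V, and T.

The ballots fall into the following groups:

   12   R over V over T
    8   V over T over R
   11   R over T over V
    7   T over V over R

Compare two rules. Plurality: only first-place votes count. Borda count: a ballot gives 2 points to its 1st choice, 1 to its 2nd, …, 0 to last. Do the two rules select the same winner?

Plurality first-place counts: R 23, V 8, T 7 → R.
Borda totals: R 46, V 35, T 33 → R.
The two rules agree on R.

Yes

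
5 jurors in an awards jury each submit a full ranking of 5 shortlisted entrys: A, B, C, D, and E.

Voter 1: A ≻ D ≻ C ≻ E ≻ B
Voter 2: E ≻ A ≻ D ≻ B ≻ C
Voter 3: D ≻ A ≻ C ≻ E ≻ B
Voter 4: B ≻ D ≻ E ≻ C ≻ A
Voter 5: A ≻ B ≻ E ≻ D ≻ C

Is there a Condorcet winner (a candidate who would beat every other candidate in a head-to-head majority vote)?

Yes

Head-to-head results (5 voters total):
A vs B: A wins 4–1.
A vs C: A wins 4–1.
A vs D: A wins 3–2.
A vs E: A wins 3–2.
B vs C: B wins 3–2.
B vs D: D wins 3–2.
B vs E: E wins 3–2.
C vs D: D wins 5–0.
C vs E: E wins 3–2.
D vs E: D wins 3–2.
A beats each rival — B (4–1), C (4–1), D (3–2), E (3–2) — so A is the Condorcet winner.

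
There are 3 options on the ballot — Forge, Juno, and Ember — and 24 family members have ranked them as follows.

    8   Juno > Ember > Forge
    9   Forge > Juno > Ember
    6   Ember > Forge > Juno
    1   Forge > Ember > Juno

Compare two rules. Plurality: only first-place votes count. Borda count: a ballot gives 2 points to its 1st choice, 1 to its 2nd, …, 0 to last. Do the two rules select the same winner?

Yes

Plurality first-place counts: Forge 10, Juno 8, Ember 6 → Forge.
Borda totals: Forge 26, Juno 25, Ember 21 → Forge.
The two rules agree on Forge.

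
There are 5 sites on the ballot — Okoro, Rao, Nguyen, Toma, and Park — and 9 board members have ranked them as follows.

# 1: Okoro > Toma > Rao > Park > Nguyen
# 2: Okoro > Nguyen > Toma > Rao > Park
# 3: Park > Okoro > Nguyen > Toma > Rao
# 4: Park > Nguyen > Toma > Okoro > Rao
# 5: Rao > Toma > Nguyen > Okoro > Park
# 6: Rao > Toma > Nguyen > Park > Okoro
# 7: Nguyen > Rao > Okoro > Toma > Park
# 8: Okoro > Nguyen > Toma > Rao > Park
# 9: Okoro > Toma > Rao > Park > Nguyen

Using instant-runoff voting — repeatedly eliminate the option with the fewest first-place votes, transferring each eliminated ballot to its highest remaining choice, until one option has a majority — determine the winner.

Round 1: Okoro 4, Rao 2, Park 2, Nguyen 1, Toma 0. Toma has the fewest and is eliminated.
Round 2: Okoro 4, Rao 2, Park 2, Nguyen 1. Nguyen has the fewest and is eliminated.
Round 3: Okoro 4, Rao 3, Park 2. Park has the fewest and is eliminated.
Round 4: Okoro 6, Rao 3. Okoro has a majority.

Okoro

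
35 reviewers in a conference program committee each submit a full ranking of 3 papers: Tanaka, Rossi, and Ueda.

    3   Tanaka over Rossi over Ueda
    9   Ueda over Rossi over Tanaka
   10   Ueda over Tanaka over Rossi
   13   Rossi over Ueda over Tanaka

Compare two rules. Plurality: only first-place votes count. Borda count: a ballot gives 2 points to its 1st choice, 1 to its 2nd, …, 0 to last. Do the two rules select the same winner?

Yes

Plurality first-place counts: Tanaka 3, Rossi 13, Ueda 19 → Ueda.
Borda totals: Tanaka 16, Rossi 38, Ueda 51 → Ueda.
The two rules agree on Ueda.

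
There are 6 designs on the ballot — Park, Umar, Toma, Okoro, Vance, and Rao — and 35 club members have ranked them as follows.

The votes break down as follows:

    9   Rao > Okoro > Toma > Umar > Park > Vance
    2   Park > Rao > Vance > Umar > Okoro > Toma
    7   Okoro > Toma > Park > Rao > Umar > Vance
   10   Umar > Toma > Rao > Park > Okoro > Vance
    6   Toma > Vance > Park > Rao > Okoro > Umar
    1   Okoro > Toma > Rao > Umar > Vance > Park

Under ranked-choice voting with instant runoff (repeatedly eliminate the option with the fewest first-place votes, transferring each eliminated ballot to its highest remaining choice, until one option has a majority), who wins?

Round 1: Umar 10, Rao 9, Okoro 8, Toma 6, Park 2, Vance 0. Vance has the fewest and is eliminated.
Round 2: Umar 10, Rao 9, Okoro 8, Toma 6, Park 2. Park has the fewest and is eliminated.
Round 3: Rao 11, Umar 10, Okoro 8, Toma 6. Toma has the fewest and is eliminated.
Round 4: Rao 17, Umar 10, Okoro 8. Okoro has the fewest and is eliminated.
Round 5: Rao 25, Umar 10. Rao has a majority.

Rao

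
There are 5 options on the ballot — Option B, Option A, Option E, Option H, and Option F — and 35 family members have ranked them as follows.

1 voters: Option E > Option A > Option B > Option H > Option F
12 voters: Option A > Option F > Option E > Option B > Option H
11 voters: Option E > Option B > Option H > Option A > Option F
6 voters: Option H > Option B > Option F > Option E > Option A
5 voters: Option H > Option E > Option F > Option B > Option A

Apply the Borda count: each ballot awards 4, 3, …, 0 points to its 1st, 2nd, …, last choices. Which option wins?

Borda scores:
  Option B: 2 + 12·1 + 11·3 + 6·3 + 5·1 = 70
  Option A: 3 + 12·4 + 11·1 + 6·0 + 5·0 = 62
  Option E: 4 + 12·2 + 11·4 + 6·1 + 5·3 = 93
  Option H: 1 + 12·0 + 11·2 + 6·4 + 5·4 = 67
  Option F: 0 + 12·3 + 11·0 + 6·2 + 5·2 = 58
Option E has the highest total.

Option E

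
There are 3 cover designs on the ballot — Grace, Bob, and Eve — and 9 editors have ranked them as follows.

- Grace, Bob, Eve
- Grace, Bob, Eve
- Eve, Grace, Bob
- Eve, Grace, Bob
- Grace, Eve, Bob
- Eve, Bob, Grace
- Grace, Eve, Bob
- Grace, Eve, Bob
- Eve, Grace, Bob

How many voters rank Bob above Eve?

2

Ballots ranking Bob above Eve: 2.
Ballots ranking Eve above Bob: 7.
So 2 of 9 voters prefer Bob to Eve.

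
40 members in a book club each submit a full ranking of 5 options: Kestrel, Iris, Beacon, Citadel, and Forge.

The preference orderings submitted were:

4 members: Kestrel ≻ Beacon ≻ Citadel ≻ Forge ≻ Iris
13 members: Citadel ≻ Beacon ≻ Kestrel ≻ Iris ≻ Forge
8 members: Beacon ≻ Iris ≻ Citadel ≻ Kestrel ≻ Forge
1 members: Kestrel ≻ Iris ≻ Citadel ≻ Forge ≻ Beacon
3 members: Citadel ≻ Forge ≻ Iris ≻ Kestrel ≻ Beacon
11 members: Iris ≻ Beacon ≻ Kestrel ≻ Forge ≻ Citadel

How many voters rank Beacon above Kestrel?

Ballots ranking Beacon above Kestrel: 13+8+11 = 32.
Ballots ranking Kestrel above Beacon: 4+1+3 = 8.
So 32 of 40 voters prefer Beacon to Kestrel.

32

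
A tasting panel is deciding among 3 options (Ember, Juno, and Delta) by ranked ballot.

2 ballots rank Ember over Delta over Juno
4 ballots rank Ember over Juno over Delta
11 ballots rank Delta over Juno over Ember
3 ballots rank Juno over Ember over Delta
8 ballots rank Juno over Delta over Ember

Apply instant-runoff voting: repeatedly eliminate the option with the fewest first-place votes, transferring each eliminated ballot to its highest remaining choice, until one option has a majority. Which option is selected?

Juno

Round 1: Juno 11, Delta 11, Ember 6. Ember has the fewest and is eliminated.
Round 2: Juno 15, Delta 13. Juno has a majority.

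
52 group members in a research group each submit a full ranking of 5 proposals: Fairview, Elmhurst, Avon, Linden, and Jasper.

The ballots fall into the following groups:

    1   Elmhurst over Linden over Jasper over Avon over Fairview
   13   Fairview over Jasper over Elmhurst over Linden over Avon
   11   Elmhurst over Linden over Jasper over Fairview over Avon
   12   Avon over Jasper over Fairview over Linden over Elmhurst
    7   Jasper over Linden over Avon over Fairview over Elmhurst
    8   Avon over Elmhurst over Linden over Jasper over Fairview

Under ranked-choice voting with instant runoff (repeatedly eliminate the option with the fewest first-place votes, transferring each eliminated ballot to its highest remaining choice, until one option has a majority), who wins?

Round 1: Avon 20, Fairview 13, Elmhurst 12, Jasper 7, Linden 0. Linden has the fewest and is eliminated.
Round 2: Avon 20, Fairview 13, Elmhurst 12, Jasper 7. Jasper has the fewest and is eliminated.
Round 3: Avon 27, Fairview 13, Elmhurst 12. Avon has a majority.

Avon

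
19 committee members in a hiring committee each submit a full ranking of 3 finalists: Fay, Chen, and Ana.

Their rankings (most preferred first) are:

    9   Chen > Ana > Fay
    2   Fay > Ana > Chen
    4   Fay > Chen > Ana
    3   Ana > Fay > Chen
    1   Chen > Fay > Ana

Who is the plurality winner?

First-place vote totals:
  Fay: 6
  Chen: 10
  Ana: 3
Chen has the most first-place votes.

Chen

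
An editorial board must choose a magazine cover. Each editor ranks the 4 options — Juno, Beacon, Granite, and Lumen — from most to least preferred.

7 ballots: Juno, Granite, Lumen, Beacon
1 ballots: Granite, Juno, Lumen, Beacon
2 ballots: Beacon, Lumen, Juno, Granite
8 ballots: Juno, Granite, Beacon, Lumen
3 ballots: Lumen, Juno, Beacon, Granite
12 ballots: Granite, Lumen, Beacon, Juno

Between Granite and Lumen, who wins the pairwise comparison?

Granite

Ballots ranking Granite above Lumen: 7+1+8+12 = 28.
Ballots ranking Lumen above Granite: 2+3 = 5.
Granite wins the head-to-head, 28–5.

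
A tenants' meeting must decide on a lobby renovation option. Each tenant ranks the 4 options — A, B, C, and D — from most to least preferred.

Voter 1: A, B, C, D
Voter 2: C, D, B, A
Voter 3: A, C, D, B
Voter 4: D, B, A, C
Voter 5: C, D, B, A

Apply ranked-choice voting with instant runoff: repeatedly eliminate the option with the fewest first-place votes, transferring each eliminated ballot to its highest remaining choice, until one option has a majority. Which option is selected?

Round 1: A 2, C 2, D 1, B 0. B has the fewest and is eliminated.
Round 2: A 2, C 2, D 1. D has the fewest and is eliminated.
Round 3: A 3, C 2. A has a majority.

A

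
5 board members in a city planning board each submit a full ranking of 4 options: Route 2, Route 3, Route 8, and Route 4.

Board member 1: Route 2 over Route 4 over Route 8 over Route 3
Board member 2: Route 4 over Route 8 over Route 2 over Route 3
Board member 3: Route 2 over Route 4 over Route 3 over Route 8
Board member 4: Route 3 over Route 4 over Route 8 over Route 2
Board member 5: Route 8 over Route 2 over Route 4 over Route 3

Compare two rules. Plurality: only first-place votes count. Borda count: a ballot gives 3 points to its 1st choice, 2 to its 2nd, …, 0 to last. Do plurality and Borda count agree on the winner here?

No

Plurality first-place counts: Route 2 2, Route 3 1, Route 8 1, Route 4 1 → Route 2.
Borda totals: Route 2 9, Route 3 4, Route 8 7, Route 4 10 → Route 4.
The two rules disagree: plurality picks Route 2, Borda picks Route 4.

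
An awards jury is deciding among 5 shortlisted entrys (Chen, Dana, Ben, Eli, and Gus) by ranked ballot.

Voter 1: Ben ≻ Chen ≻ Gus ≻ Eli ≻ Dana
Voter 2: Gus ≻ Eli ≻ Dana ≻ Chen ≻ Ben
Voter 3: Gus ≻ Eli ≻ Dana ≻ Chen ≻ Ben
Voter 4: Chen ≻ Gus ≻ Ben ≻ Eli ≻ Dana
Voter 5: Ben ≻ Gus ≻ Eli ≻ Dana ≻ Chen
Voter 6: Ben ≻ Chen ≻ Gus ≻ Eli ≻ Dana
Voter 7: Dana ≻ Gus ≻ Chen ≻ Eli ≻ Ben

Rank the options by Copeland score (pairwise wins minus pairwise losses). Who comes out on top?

Pairwise results:
  Chen vs Dana: Dana wins 4–3.
  Chen vs Ben: Chen wins 4–3.
  Chen vs Eli: Chen wins 4–3.
  Chen vs Gus: Gus wins 4–3.
  Dana vs Ben: Ben wins 4–3.
  Dana vs Eli: Eli wins 6–1.
  Dana vs Gus: Gus wins 6–1.
  Ben vs Eli: Ben wins 4–3.
  Ben vs Gus: Gus wins 4–3.
  Eli vs Gus: Gus wins 7–0.
Copeland scores (wins − losses):
  Chen: 2 − 2 = 0
  Dana: 1 − 3 = -2
  Ben: 2 − 2 = 0
  Eli: 1 − 3 = -2
  Gus: 4 − 0 = 4
Gus has the best Copeland score.

Gus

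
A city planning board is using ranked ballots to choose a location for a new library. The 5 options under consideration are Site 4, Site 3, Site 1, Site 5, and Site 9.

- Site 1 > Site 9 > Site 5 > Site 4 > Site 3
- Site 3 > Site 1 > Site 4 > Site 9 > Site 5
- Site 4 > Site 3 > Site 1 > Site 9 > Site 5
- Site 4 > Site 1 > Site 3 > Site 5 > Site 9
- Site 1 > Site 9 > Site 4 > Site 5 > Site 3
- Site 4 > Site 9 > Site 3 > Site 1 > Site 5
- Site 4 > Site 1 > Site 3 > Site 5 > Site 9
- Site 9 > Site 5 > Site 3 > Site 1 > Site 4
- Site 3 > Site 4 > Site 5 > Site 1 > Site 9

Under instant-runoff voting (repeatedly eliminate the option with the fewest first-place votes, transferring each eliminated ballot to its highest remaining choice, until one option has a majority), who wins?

Round 1: Site 4 4, Site 3 2, Site 1 2, Site 9 1, Site 5 0. Site 5 has the fewest and is eliminated.
Round 2: Site 4 4, Site 3 2, Site 1 2, Site 9 1. Site 9 has the fewest and is eliminated.
Round 3: Site 4 4, Site 3 3, Site 1 2. Site 1 has the fewest and is eliminated.
Round 4: Site 4 6, Site 3 3. Site 4 has a majority.

Site 4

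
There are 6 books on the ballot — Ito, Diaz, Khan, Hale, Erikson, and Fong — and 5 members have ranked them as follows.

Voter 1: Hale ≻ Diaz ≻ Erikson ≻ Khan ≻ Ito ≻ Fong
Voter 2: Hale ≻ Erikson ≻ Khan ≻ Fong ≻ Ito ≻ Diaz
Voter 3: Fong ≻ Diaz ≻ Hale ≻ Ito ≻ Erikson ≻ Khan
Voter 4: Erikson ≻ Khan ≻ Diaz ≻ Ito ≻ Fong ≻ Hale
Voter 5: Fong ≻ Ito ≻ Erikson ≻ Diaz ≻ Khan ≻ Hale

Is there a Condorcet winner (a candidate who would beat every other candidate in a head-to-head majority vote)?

No

Head-to-head results (5 voters total):
Ito vs Diaz: Diaz wins 3–2.
Ito vs Khan: Khan wins 3–2.
Ito vs Hale: Hale wins 3–2.
Ito vs Erikson: Erikson wins 3–2.
Ito vs Fong: Fong wins 3–2.
Diaz vs Khan: Diaz wins 3–2.
Diaz vs Hale: Diaz wins 3–2.
Diaz vs Erikson: Erikson wins 3–2.
Diaz vs Fong: Fong wins 3–2.
Khan vs Hale: Hale wins 3–2.
Khan vs Erikson: Erikson wins 5–0.
Khan vs Fong: Khan wins 3–2.
Hale vs Erikson: Hale wins 3–2.
Hale vs Fong: Fong wins 3–2.
Erikson vs Fong: Erikson wins 3–2.
No candidate beats all others: Diaz beats Khan beats Fong beats Diaz, a majority cycle.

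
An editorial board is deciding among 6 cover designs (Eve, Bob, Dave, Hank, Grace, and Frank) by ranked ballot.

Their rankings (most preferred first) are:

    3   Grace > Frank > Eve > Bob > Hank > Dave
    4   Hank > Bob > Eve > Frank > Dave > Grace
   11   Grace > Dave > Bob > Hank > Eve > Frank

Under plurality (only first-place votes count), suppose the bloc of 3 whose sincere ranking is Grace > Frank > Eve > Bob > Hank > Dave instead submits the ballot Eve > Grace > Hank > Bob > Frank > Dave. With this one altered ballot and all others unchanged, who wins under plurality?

Grace

First-place totals with the altered ballot: Eve 3, Bob 0, Dave 0, Hank 4, Grace 11, Frank 0.
The winner is unchanged: still Grace.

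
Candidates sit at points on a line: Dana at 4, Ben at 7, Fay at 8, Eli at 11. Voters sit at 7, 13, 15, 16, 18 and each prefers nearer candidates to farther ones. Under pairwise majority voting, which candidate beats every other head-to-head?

With single-peaked preferences on a line, the Condorcet winner is the candidate closest to the median voter.
The median voter (position 15) is closest to Eli at 11.
Check: Eli vs Ben — voters closer to Eli: 4 of 5.

Eli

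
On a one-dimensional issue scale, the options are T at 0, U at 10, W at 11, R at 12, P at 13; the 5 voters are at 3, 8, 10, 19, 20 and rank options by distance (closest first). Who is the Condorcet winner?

U

With single-peaked preferences on a line, the Condorcet winner is the candidate closest to the median voter.
The median voter (position 10) is closest to U at 10.
Check: U vs W — voters closer to U: 3 of 5.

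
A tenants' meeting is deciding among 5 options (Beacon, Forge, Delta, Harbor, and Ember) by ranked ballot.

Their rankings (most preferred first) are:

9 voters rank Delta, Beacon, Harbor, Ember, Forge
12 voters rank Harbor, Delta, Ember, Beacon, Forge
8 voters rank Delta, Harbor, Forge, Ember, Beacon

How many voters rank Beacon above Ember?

9

Ballots ranking Beacon above Ember: 9.
Ballots ranking Ember above Beacon: 12+8 = 20.
So 9 of 29 voters prefer Beacon to Ember.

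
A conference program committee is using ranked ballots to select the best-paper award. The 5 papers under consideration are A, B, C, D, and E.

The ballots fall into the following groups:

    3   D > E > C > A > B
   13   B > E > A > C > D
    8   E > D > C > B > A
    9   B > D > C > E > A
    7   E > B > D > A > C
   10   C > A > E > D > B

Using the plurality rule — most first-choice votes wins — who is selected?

B

First-place vote totals:
  A: 0
  B: 22
  C: 10
  D: 3
  E: 15
B has the most first-place votes.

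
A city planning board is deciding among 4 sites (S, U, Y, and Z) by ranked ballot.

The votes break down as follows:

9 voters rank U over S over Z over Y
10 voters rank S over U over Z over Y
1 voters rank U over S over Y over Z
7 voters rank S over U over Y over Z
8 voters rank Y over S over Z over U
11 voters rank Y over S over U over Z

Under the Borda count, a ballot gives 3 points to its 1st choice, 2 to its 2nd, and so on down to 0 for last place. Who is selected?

S

Borda scores:
  S: 9·2 + 10·3 + 2 + 7·3 + 8·2 + 11·2 = 109
  U: 9·3 + 10·2 + 3 + 7·2 + 8·0 + 11·1 = 75
  Y: 9·0 + 10·0 + 1 + 7·1 + 8·3 + 11·3 = 65
  Z: 9·1 + 10·1 + 0 + 7·0 + 8·1 + 11·0 = 27
S has the highest total.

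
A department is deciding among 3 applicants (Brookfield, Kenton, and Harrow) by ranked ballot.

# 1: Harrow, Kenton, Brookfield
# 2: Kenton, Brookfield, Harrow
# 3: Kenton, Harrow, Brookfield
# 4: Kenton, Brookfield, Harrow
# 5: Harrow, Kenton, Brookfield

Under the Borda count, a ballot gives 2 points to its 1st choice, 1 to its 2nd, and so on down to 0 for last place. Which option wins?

Kenton

Borda scores:
  Brookfield: 0 + 1 + 0 + 1 + 0 = 2
  Kenton: 1 + 2 + 2 + 2 + 1 = 8
  Harrow: 2 + 0 + 1 + 0 + 2 = 5
Kenton has the highest total.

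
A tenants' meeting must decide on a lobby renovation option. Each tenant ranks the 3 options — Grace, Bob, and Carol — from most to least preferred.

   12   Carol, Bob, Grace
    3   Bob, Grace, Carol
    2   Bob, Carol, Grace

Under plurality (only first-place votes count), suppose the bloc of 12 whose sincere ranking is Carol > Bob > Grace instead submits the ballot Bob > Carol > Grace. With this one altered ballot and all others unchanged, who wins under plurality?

First-place totals with the altered ballot: Grace 0, Bob 17, Carol 0.
The switch changes the winner from Carol to Bob.

Bob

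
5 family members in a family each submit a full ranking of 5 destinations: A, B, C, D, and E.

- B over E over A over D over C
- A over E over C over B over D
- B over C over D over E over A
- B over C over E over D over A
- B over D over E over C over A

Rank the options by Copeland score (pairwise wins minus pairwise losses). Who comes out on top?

Pairwise results:
  A vs B: B wins 4–1.
  A vs C: C wins 3–2.
  A vs D: D wins 3–2.
  A vs E: E wins 4–1.
  B vs C: B wins 4–1.
  B vs D: B wins 5–0.
  B vs E: B wins 4–1.
  C vs D: C wins 3–2.
  C vs E: E wins 3–2.
  D vs E: E wins 3–2.
Copeland scores (wins − losses):
  A: 0 − 4 = -4
  B: 4 − 0 = 4
  C: 2 − 2 = 0
  D: 1 − 3 = -2
  E: 3 − 1 = 2
B has the best Copeland score.

B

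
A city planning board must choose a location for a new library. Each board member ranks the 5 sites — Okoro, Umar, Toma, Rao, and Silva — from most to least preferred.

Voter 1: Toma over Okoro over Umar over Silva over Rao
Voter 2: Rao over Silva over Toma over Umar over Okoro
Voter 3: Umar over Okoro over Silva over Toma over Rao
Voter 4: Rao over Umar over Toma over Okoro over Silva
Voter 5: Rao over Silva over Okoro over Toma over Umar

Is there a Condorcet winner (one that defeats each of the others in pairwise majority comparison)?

Yes

Head-to-head results (5 voters total):
Okoro vs Umar: Umar wins 3–2.
Okoro vs Toma: Toma wins 3–2.
Okoro vs Rao: Rao wins 3–2.
Okoro vs Silva: Okoro wins 3–2.
Umar vs Toma: Toma wins 3–2.
Umar vs Rao: Rao wins 3–2.
Umar vs Silva: Umar wins 3–2.
Toma vs Rao: Rao wins 3–2.
Toma vs Silva: Silva wins 3–2.
Rao vs Silva: Rao wins 3–2.
Rao beats each rival — Okoro (3–2), Umar (3–2), Toma (3–2), Silva (3–2) — so Rao is the Condorcet winner.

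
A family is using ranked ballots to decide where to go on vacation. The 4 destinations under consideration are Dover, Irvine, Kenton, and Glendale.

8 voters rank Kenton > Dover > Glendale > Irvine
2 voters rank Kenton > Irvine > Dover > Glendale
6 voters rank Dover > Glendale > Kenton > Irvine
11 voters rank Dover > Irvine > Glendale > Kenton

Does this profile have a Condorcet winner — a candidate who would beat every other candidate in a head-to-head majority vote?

Head-to-head results (27 voters total):
Dover vs Irvine: Dover wins 25–2.
Dover vs Kenton: Dover wins 17–10.
Dover vs Glendale: Dover wins 27–0.
Irvine vs Kenton: Kenton wins 16–11.
Irvine vs Glendale: Glendale wins 14–13.
Kenton vs Glendale: Glendale wins 17–10.
Dover beats each rival — Irvine (25–2), Kenton (17–10), Glendale (27–0) — so Dover is the Condorcet winner.

Yes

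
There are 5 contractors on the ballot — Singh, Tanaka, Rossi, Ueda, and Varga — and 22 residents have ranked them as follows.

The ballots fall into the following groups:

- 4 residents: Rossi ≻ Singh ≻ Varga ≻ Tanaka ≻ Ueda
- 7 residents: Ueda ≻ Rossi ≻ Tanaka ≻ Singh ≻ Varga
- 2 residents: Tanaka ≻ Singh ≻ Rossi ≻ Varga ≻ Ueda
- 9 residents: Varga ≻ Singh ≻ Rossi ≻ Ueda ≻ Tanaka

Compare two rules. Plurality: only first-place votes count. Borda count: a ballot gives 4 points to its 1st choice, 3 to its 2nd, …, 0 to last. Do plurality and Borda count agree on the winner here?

No

Plurality first-place counts: Singh 0, Tanaka 2, Rossi 4, Ueda 7, Varga 9 → Varga.
Borda totals: Singh 52, Tanaka 26, Rossi 59, Ueda 37, Varga 46 → Rossi.
The two rules disagree: plurality picks Varga, Borda picks Rossi.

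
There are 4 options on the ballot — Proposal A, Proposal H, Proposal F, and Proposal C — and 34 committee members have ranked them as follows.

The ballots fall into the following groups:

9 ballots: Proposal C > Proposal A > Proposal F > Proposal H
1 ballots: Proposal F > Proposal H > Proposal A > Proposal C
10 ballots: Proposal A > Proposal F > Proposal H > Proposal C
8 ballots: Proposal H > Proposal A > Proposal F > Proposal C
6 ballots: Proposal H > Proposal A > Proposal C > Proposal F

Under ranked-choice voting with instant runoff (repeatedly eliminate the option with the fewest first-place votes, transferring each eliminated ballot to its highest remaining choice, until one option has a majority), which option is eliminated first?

Proposal F

Round 1: Proposal H 14, Proposal A 10, Proposal C 9, Proposal F 1. Proposal F has the fewest and is eliminated.
Round 2: Proposal H 15, Proposal A 10, Proposal C 9. Proposal C has the fewest and is eliminated.
Round 3: Proposal A 19, Proposal H 15. Proposal A has a majority.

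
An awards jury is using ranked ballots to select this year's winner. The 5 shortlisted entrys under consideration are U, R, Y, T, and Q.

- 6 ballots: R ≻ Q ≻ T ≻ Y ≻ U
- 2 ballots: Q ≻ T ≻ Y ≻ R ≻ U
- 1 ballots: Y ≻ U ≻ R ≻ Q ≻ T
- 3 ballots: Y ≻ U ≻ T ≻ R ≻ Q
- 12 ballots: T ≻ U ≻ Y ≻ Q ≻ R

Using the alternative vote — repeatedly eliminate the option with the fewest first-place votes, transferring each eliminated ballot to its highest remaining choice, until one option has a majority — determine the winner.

Round 1: T 12, R 6, Y 4, Q 2, U 0. U has the fewest and is eliminated.
Round 2: T 12, R 6, Y 4, Q 2. Q has the fewest and is eliminated.
Round 3: T 14, R 6, Y 4. T has a majority.

T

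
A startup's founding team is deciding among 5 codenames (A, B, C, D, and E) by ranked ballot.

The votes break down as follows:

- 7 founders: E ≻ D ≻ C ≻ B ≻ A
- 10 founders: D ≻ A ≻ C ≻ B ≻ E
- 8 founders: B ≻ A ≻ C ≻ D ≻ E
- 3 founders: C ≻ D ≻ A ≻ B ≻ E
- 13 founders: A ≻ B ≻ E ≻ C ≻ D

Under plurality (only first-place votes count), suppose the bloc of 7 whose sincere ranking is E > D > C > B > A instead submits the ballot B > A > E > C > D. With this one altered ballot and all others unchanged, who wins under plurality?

First-place totals with the altered ballot: A 13, B 15, C 3, D 10, E 0.
The switch changes the winner from A to B.

B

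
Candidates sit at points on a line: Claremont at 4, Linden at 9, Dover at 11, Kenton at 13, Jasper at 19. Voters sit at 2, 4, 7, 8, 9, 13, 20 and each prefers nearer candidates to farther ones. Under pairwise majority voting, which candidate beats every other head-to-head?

Linden

With single-peaked preferences on a line, the Condorcet winner is the candidate closest to the median voter.
The median voter (position 8) is closest to Linden at 9.
Check: Linden vs Jasper — voters closer to Linden: 6 of 7.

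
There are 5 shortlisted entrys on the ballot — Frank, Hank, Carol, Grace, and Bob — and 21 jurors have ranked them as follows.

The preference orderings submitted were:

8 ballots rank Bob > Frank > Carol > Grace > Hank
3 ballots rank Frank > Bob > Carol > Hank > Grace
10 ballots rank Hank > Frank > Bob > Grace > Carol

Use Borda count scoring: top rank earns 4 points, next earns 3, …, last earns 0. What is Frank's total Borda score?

Borda scores:
  Frank: 8·3 + 3·4 + 10·3 = 66
  Hank: 8·0 + 3·1 + 10·4 = 43
  Carol: 8·2 + 3·2 + 10·0 = 22
  Grace: 8·1 + 3·0 + 10·1 = 18
  Bob: 8·4 + 3·3 + 10·2 = 61

66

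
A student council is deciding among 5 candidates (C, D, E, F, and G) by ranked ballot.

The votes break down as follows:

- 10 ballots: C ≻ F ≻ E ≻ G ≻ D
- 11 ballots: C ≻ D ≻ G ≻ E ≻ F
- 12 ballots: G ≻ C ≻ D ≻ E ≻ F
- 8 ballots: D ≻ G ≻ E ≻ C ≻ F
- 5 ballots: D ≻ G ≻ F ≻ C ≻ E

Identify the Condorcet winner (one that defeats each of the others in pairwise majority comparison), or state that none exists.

None — there is no Condorcet winner

Head-to-head results (46 voters total):
C vs D: C wins 33–13.
C vs E: C wins 38–8.
C vs F: C wins 41–5.
C vs G: G wins 25–21.
D vs E: D wins 36–10.
D vs F: D wins 36–10.
D vs G: D wins 24–22.
E vs F: E wins 31–15.
E vs G: G wins 36–10.
F vs G: G wins 36–10.
No candidate beats all others: C beats D beats G beats C, a majority cycle.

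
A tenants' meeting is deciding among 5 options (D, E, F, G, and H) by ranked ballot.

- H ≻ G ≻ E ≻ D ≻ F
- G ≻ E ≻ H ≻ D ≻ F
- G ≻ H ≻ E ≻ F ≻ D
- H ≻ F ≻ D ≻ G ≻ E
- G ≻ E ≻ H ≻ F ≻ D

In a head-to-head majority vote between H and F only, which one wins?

Ballots ranking H above F: 5.
Ballots ranking F above H: 0.
H wins the head-to-head, 5–0.

H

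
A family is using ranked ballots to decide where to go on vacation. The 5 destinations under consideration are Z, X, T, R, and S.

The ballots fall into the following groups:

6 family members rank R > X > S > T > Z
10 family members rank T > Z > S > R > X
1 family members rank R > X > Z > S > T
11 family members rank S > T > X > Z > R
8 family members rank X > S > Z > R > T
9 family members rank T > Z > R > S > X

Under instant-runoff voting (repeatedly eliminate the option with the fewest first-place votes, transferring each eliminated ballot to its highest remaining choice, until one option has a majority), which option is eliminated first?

Round 1: T 19, S 11, X 8, R 7, Z 0. Z has the fewest and is eliminated.
Round 2: T 19, S 11, X 8, R 7. R has the fewest and is eliminated.
Round 3: T 19, X 15, S 11. S has the fewest and is eliminated.
Round 4: T 30, X 15. T has a majority.

Z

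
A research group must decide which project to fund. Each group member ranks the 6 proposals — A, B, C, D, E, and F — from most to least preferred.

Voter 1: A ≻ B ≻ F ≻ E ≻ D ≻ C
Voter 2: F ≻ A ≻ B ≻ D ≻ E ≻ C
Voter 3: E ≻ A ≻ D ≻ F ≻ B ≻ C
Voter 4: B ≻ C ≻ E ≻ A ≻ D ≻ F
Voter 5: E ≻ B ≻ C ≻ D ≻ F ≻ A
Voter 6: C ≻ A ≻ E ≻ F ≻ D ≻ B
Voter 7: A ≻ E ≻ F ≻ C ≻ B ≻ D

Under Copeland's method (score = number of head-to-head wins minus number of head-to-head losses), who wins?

A

Pairwise results:
  A vs B: A wins 5–2.
  A vs C: A wins 4–3.
  A vs D: A wins 6–1.
  A vs E: A wins 4–3.
  A vs F: A wins 5–2.
  B vs C: B wins 5–2.
  B vs D: B wins 5–2.
  B vs E: E wins 4–3.
  B vs F: F wins 4–3.
  C vs D: C wins 4–3.
  C vs E: E wins 5–2.
  C vs F: F wins 4–3.
  D vs E: E wins 6–1.
  D vs F: F wins 4–3.
  E vs F: E wins 5–2.
Copeland scores (wins − losses):
  A: 5 − 0 = 5
  B: 2 − 3 = -1
  C: 1 − 4 = -3
  D: 0 − 5 = -5
  E: 4 − 1 = 3
  F: 3 − 2 = 1
A has the best Copeland score.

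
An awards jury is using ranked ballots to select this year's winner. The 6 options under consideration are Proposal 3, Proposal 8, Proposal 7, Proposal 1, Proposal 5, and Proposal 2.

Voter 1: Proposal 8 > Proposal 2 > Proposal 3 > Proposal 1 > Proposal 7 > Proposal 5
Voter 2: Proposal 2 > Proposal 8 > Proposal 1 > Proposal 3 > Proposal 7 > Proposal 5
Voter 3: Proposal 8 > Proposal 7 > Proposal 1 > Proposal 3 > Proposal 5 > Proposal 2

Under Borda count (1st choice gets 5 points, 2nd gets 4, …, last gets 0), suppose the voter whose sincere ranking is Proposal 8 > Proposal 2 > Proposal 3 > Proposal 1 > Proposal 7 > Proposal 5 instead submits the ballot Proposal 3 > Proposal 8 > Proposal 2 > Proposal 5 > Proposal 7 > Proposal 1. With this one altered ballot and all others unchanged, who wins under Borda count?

Borda totals with the altered ballot: Proposal 3 9, Proposal 8 13, Proposal 7 6, Proposal 1 6, Proposal 5 3, Proposal 2 8.
The winner is unchanged: still Proposal 8.

Proposal 8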